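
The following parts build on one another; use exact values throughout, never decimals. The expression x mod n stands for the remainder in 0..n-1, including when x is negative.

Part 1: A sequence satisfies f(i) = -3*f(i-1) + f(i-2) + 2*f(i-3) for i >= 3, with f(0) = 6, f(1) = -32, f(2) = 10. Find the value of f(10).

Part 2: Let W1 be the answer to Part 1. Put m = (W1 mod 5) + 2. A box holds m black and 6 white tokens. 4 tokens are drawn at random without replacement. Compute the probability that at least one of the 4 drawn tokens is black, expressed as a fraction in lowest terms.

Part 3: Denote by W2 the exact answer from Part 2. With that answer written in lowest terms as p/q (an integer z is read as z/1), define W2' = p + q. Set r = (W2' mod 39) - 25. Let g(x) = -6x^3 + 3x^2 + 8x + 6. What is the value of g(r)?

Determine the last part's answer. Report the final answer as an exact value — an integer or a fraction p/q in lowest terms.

Part 1: f(3) = -3*(10) + 1*(-32) + 2*(6) = -50; iterating: f(3)=-50, f(4)=96, f(5)=-318, f(6)=950, f(7)=-2976, f(8)=9242, f(9)=-28802, f(10)=89696; answer 89696
Part 2: W1 = 89696; m = 3; total draws C(9,4) = 126; complement C(6,4) = 15; favorable 126 - 15 = 111; P = 37/42; answer 37/42
Part 3: W2 = 37/42; threaded value p + q = 79; r = -24; -6*(-24)^3 + 3*(-24)^2 + 8*(-24)^1 + 6 = (82944) + (1728) + (-192) + (6) = 84486; answer 84486

84486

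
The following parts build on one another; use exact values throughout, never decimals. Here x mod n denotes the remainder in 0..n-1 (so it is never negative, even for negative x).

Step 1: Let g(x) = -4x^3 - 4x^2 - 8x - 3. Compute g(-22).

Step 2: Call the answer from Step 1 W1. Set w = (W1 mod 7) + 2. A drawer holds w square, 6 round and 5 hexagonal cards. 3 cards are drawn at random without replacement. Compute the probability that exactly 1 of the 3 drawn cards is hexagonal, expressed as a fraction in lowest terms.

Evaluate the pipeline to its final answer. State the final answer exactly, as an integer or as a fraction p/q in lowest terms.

65/136

Step 1: -4*(-22)^3 - 4*(-22)^2 - 8*(-22)^1 - 3 = (42592) + (-1936) + (176) + (-3) = 40829; answer 40829
Step 2: W1 = 40829; w = 7; total draws C(18,3) = 816; favorable C(5,1)*C(13,2) = 390; P = 65/136; answer 65/136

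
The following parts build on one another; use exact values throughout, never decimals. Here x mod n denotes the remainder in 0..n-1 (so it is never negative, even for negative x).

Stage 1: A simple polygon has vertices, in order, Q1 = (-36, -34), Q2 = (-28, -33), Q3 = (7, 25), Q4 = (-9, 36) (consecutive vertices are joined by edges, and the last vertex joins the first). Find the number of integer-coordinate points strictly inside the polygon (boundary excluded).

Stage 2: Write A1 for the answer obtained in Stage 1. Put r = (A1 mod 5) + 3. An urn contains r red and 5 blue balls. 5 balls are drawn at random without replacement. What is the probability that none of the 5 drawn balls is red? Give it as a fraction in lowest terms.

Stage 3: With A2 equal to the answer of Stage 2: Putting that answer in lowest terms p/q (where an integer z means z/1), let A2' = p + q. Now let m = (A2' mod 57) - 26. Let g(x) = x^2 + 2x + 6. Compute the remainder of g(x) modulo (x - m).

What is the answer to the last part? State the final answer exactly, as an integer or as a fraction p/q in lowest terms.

5

Stage 1: cross terms: (-36*-33 - -28*-34)=236, (-28*25 - 7*-33)=-469, (7*36 - -9*25)=477, (-9*-34 - -36*36)=1602; twice the area = |1846| = 1846; area = 923; boundary points = 1 + 1 + 1 + 1 = 4; strictly interior points = area - boundary/2 + 1 = 922; answer 922
Stage 2: A1 = 922; r = 5; total draws C(10,5) = 252; favorable C(5,5) = 1; P = 1/252; answer 1/252
Stage 3: A2 = 1/252; threaded value p + q = 253; m = -1; remainder = value at the root: 1*(-1)^2 + 2*(-1)^1 + 6 = (1) + (-2) + (6) = 5; answer 5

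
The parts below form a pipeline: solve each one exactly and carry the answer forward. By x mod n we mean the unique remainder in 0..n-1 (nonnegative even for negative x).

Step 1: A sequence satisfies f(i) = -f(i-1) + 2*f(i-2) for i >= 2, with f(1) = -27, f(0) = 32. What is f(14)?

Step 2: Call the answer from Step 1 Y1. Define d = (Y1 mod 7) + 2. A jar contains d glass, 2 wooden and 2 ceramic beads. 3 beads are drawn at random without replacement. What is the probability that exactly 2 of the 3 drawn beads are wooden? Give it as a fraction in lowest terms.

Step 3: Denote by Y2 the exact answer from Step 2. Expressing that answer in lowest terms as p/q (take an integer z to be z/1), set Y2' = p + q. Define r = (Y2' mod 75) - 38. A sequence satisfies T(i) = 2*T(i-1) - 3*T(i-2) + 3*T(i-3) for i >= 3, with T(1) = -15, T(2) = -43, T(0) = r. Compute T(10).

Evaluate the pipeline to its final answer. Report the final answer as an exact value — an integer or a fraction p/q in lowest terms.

-55

Step 1: f(2) = -1*(-27) + 2*(32) = 91; iterating: f(2)=91, f(3)=-145, f(4)=327, f(5)=-617, f(6)=1271, f(7)=-2505, f(8)=5047, f(9)=-10057, f(10)=20151, f(11)=-40265, f(12)=80567, f(13)=-161097, f(14)=322231; answer 322231
Step 2: Y1 = 322231; d = 2; total draws C(6,3) = 20; favorable C(2,2)*C(4,1) = 4; P = 1/5; answer 1/5
Step 3: Y2 = 1/5; threaded value p + q = 6; r = -32; T(3) = 2*(-43) - 3*(-15) + 3*(-32) = -137; iterating: T(3)=-137, T(4)=-190, T(5)=-98, T(6)=-37, T(7)=-350, T(8)=-883, T(9)=-827, T(10)=-55; answer -55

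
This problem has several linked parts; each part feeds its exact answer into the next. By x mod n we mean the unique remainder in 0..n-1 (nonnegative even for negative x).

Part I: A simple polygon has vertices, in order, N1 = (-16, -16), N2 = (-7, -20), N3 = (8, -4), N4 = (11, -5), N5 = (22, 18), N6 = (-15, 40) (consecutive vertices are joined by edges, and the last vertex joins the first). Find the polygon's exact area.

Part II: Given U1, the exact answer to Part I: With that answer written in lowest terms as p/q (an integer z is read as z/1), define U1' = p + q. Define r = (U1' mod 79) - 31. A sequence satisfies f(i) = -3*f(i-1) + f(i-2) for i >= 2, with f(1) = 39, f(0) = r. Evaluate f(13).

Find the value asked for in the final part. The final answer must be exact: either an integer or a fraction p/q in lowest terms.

62058639

Part I: cross terms: (-16*-20 - -7*-16)=208, (-7*-4 - 8*-20)=188, (8*-5 - 11*-4)=4, (11*18 - 22*-5)=308, (22*40 - -15*18)=1150, (-15*-16 - -16*40)=880; twice the area = |2738| = 2738; area = 1369; answer 1369
Part II: U1 = 1369; threaded value p + q = 1370; r = -4; f(2) = -3*(39) + 1*(-4) = -121; iterating: f(2)=-121, f(3)=402, f(4)=-1327, f(5)=4383, f(6)=-14476, f(7)=47811, f(8)=-157909, f(9)=521538, f(10)=-1722523, f(11)=5689107, f(12)=-18789844, f(13)=62058639; answer 62058639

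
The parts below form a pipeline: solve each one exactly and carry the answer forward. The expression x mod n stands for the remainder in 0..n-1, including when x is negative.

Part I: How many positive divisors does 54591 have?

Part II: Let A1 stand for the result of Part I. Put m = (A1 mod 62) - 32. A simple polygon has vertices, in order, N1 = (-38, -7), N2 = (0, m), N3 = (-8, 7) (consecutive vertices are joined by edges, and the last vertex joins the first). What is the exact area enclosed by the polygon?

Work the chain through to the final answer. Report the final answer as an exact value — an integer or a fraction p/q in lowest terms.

521

Part I: 54591 = 3 * 31 * 587; number of divisors = (1+1) * (1+1) * (1+1) = 8; answer 8
Part II: A1 = 8; m = -24; cross terms: (-38*-24 - 0*-7)=912, (0*7 - -8*-24)=-192, (-8*-7 - -38*7)=322; twice the area = |1042| = 1042; area = 521; answer 521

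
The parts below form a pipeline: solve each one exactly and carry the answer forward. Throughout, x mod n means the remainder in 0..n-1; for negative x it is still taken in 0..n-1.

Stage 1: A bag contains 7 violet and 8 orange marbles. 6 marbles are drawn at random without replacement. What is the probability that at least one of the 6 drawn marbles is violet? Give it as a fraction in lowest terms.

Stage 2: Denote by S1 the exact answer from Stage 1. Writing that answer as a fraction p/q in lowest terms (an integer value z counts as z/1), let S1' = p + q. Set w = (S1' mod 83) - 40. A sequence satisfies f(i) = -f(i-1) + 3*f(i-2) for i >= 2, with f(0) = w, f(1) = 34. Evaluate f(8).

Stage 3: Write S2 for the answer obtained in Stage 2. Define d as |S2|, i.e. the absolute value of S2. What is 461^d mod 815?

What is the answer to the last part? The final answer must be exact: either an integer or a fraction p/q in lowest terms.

Stage 1: total draws C(15,6) = 5005; complement C(8,6) = 28; favorable 5005 - 28 = 4977; P = 711/715; answer 711/715
Stage 2: S1 = 711/715; threaded value p + q = 1426; w = -25; f(2) = -1*(34) + 3*(-25) = -109; iterating: f(2)=-109, f(3)=211, f(4)=-538, f(5)=1171, f(6)=-2785, f(7)=6298, f(8)=-14653; answer -14653
Stage 3: S2 = -14653; d = 14653; squarings mod 815: 461^1=461, 461^2=621, 461^4=146, 461^8=126, 461^16=391, 461^32=476, 461^64=6, 461^128=36, 461^256=481, 461^512=716, 461^1024=21, 461^2048=441, 461^4096=511, 461^8192=321; 461^14653 = 461^1 * 461^4 * 461^8 * 461^16 * 461^32 * 461^256 * 461^2048 * 461^4096 * 461^8192 = 511 (mod 815); answer 511

511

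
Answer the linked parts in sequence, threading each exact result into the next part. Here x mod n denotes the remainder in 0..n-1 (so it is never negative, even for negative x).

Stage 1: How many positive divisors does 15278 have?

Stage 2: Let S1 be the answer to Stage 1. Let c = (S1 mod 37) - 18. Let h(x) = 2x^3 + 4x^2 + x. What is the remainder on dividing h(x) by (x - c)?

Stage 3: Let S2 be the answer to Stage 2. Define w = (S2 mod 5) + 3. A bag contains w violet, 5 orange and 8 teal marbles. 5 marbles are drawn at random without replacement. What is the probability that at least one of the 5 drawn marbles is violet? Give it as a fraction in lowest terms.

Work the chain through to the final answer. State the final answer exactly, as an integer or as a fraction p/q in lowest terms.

Stage 1: 15278 = 2 * 7639; number of divisors = (1+1) * (1+1) = 4; answer 4
Stage 2: S1 = 4; c = -14; remainder = value at the root: 2*(-14)^3 + 4*(-14)^2 + 1*(-14)^1 = (-5488) + (784) + (-14) = -4718; answer -4718
Stage 3: S2 = -4718; w = 5; total draws C(18,5) = 8568; complement C(13,5) = 1287; favorable 8568 - 1287 = 7281; P = 809/952; answer 809/952

809/952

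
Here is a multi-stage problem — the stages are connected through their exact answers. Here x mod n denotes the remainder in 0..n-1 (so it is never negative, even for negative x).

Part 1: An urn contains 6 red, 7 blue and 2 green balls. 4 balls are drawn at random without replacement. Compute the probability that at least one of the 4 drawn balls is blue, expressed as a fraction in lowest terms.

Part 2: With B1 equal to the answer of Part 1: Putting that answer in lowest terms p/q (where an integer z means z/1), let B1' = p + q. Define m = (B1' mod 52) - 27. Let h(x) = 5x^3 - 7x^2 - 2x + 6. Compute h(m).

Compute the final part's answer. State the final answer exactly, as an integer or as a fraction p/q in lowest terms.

-186

Part 1: total draws C(15,4) = 1365; complement C(8,4) = 70; favorable 1365 - 70 = 1295; P = 37/39; answer 37/39
Part 2: B1 = 37/39; threaded value p + q = 76; m = -3; 5*(-3)^3 - 7*(-3)^2 - 2*(-3)^1 + 6 = (-135) + (-63) + (6) + (6) = -186; answer -186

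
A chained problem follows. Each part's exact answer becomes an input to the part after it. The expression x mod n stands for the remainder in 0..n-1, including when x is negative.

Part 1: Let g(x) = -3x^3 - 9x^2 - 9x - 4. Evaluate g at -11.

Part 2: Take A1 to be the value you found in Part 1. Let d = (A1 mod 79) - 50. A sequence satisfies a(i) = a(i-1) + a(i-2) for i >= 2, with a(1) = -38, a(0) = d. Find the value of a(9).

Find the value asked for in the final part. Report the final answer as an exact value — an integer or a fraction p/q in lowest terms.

-746

Part 1: -3*(-11)^3 - 9*(-11)^2 - 9*(-11)^1 - 4 = (3993) + (-1089) + (99) + (-4) = 2999; answer 2999
Part 2: A1 = 2999; d = 26; a(2) = 1*(-38) + 1*(26) = -12; iterating: a(2)=-12, a(3)=-50, a(4)=-62, a(5)=-112, a(6)=-174, a(7)=-286, a(8)=-460, a(9)=-746; answer -746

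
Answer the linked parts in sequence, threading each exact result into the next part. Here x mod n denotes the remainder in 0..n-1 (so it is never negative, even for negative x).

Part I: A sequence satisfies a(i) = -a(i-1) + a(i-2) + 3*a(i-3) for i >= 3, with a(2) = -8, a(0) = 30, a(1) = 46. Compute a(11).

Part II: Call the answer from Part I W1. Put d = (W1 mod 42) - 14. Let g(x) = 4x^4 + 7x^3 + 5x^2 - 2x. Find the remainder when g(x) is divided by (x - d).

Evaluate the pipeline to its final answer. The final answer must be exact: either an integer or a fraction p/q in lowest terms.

13136

Part I: a(3) = -1*(-8) + 1*(46) + 3*(30) = 144; iterating: a(3)=144, a(4)=-14, a(5)=134, a(6)=284, a(7)=-192, a(8)=878, a(9)=-218, a(10)=520, a(11)=1896; answer 1896
Part II: W1 = 1896; d = -8; remainder = value at the root: 4*(-8)^4 + 7*(-8)^3 + 5*(-8)^2 - 2*(-8)^1 = (16384) + (-3584) + (320) + (16) = 13136; answer 13136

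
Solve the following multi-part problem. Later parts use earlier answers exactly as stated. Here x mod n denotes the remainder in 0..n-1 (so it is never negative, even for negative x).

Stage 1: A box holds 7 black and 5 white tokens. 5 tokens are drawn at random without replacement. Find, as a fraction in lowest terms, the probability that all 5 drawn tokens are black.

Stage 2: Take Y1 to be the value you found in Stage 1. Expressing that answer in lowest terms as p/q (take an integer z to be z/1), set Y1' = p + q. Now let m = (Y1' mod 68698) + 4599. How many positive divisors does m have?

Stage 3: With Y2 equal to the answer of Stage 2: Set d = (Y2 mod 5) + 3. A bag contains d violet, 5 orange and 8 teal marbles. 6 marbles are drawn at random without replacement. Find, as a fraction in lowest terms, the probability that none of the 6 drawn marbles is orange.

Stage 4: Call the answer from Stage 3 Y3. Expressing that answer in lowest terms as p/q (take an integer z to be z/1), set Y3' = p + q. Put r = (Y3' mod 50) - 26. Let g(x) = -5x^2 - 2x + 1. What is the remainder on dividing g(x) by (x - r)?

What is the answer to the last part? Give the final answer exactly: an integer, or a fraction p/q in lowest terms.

Stage 1: total draws C(12,5) = 792; favorable C(7,5) = 21; P = 7/264; answer 7/264
Stage 2: Y1 = 7/264; threaded value p + q = 271; m = 4870; 4870 = 2 * 5 * 487; number of divisors = (1+1) * (1+1) * (1+1) = 8; answer 8
Stage 3: Y2 = 8; d = 6; total draws C(19,6) = 27132; favorable C(14,6) = 3003; P = 143/1292; answer 143/1292
Stage 4: Y3 = 143/1292; threaded value p + q = 1435; r = 9; remainder = value at the root: -5*(9)^2 - 2*(9)^1 + 1 = (-405) + (-18) + (1) = -422; answer -422

-422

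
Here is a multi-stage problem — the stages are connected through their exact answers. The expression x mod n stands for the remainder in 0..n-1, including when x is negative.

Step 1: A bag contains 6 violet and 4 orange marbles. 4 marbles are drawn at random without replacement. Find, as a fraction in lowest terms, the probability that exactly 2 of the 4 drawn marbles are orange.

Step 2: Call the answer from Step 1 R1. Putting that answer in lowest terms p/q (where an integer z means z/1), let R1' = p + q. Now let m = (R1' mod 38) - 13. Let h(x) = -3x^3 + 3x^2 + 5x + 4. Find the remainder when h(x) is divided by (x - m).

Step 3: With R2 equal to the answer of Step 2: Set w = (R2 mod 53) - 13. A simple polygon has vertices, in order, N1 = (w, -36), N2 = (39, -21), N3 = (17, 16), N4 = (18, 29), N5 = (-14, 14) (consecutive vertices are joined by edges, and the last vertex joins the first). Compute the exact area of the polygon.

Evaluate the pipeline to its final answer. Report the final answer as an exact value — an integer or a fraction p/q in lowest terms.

Step 1: total draws C(10,4) = 210; favorable C(4,2)*C(6,2) = 90; P = 3/7; answer 3/7
Step 2: R1 = 3/7; threaded value p + q = 10; m = -3; remainder = value at the root: -3*(-3)^3 + 3*(-3)^2 + 5*(-3)^1 + 4 = (81) + (27) + (-15) + (4) = 97; answer 97
Step 3: R2 = 97; w = 31; cross terms: (31*-21 - 39*-36)=753, (39*16 - 17*-21)=981, (17*29 - 18*16)=205, (18*14 - -14*29)=658, (-14*-36 - 31*14)=70; twice the area = |2667| = 2667; area = 2667/2; answer 2667/2

2667/2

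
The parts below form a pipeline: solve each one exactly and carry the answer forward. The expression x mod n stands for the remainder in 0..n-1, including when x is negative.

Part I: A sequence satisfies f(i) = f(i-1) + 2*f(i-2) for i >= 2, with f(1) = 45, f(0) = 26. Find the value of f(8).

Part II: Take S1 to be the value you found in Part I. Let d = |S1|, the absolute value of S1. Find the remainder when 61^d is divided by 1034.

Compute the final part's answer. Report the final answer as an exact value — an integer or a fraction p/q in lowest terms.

589

Part I: f(2) = 1*(45) + 2*(26) = 97; iterating: f(2)=97, f(3)=187, f(4)=381, f(5)=755, f(6)=1517, f(7)=3027, f(8)=6061; answer 6061
Part II: S1 = 6061; d = 6061; squarings mod 1034: 61^1=61, 61^2=619, 61^4=581, 61^8=477, 61^16=49, 61^32=333, 61^64=251, 61^128=961, 61^256=159, 61^512=465, 61^1024=119, 61^2048=719, 61^4096=995; 61^6061 = 61^1 * 61^4 * 61^8 * 61^32 * 61^128 * 61^256 * 61^512 * 61^1024 * 61^4096 = 589 (mod 1034); answer 589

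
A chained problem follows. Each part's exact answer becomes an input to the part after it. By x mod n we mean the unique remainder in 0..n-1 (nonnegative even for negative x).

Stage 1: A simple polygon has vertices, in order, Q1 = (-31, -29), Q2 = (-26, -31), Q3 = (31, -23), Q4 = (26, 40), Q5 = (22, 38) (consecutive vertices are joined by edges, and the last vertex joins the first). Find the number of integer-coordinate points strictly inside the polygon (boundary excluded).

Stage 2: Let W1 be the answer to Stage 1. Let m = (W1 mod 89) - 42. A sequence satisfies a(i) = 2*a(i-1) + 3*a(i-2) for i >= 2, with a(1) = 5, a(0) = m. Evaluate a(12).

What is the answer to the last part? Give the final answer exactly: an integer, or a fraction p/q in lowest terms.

5314435

Stage 1: cross terms: (-31*-31 - -26*-29)=207, (-26*-23 - 31*-31)=1559, (31*40 - 26*-23)=1838, (26*38 - 22*40)=108, (22*-29 - -31*38)=540; twice the area = |4252| = 4252; area = 2126; boundary points = 1 + 1 + 1 + 2 + 1 = 6; strictly interior points = area - boundary/2 + 1 = 2124; answer 2124
Stage 2: W1 = 2124; m = 35; a(2) = 2*(5) + 3*(35) = 115; iterating: a(2)=115, a(3)=245, a(4)=835, a(5)=2405, a(6)=7315, a(7)=21845, a(8)=65635, a(9)=196805, a(10)=590515, a(11)=1771445, a(12)=5314435; answer 5314435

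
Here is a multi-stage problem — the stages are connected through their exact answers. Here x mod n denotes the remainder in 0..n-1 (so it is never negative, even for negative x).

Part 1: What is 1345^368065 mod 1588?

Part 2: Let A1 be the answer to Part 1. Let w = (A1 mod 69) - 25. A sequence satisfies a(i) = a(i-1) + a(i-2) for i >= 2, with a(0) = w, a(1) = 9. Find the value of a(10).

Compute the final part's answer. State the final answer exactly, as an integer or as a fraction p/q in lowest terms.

Part 1: squarings mod 1588: 1345^1=1345, 1345^2=293, 1345^4=97, 1345^8=1469, 1345^16=1457, 1345^32=1281, 1345^64=557, 1345^128=589, 1345^256=737, 1345^512=73, 1345^1024=565, 1345^2048=37, 1345^4096=1369, 1345^8192=321, 1345^16384=1409, 1345^32768=281, 1345^65536=1149, 1345^131072=573, 1345^262144=1201; 1345^368065 = 1345^1 * 1345^64 * 1345^128 * 1345^256 * 1345^1024 * 1345^2048 * 1345^4096 * 1345^32768 * 1345^65536 * 1345^262144 = 1501 (mod 1588); answer 1501
Part 2: A1 = 1501; w = 27; a(2) = 1*(9) + 1*(27) = 36; iterating: a(2)=36, a(3)=45, a(4)=81, a(5)=126, a(6)=207, a(7)=333, a(8)=540, a(9)=873, a(10)=1413; answer 1413

1413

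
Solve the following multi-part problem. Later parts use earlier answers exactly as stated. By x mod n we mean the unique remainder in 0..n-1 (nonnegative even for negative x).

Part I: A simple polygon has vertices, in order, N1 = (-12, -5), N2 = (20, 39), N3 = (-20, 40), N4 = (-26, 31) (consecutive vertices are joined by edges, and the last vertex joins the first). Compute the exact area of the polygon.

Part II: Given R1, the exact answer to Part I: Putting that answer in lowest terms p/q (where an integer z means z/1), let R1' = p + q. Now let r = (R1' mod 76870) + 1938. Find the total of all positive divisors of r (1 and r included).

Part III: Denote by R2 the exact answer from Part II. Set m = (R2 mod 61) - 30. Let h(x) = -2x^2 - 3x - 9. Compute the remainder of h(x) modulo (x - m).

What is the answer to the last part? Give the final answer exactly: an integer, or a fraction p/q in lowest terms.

-44

Part I: cross terms: (-12*39 - 20*-5)=-368, (20*40 - -20*39)=1580, (-20*31 - -26*40)=420, (-26*-5 - -12*31)=502; twice the area = |2134| = 2134; area = 1067; answer 1067
Part II: R1 = 1067; threaded value p + q = 1068; r = 3006; 3006 = 2 * 3^2 * 167; sigma = (1 + 2) * (1 + 3 + 9) * (1 + 167) = 3 * 13 * 168 = 6552; answer 6552
Part III: R2 = 6552; m = -5; remainder = value at the root: -2*(-5)^2 - 3*(-5)^1 - 9 = (-50) + (15) + (-9) = -44; answer -44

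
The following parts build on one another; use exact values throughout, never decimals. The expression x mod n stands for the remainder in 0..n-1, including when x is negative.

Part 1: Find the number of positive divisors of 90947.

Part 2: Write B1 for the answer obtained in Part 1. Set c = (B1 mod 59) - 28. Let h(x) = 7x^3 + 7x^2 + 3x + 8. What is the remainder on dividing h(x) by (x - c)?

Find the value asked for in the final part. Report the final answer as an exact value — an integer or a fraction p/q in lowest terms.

-118370

Part 1: 90947 is prime, so its only divisors are 1 and 90947; count = 2; answer 2
Part 2: B1 = 2; c = -26; remainder = value at the root: 7*(-26)^3 + 7*(-26)^2 + 3*(-26)^1 + 8 = (-123032) + (4732) + (-78) + (8) = -118370; answer -118370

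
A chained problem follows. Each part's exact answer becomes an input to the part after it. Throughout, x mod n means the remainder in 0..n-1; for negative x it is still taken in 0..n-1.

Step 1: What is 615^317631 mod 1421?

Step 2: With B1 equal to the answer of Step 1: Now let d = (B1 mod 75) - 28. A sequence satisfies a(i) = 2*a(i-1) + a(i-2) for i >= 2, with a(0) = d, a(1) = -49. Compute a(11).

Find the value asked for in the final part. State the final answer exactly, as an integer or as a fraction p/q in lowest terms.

-171921

Step 1: squarings mod 1421: 615^1=615, 615^2=239, 615^4=281, 615^8=806, 615^16=239, 615^32=281, 615^64=806, 615^128=239, 615^256=281, 615^512=806, 615^1024=239, 615^2048=281, 615^4096=806, 615^8192=239, 615^16384=281, 615^32768=806, 615^65536=239, 615^131072=281, 615^262144=806; 615^317631 = 615^1 * 615^2 * 615^4 * 615^8 * 615^16 * 615^32 * 615^128 * 615^2048 * 615^4096 * 615^16384 * 615^32768 * 615^262144 = 1049 (mod 1421); answer 1049
Step 2: B1 = 1049; d = 46; a(2) = 2*(-49) + 1*(46) = -52; iterating: a(2)=-52, a(3)=-153, a(4)=-358, a(5)=-869, a(6)=-2096, a(7)=-5061, a(8)=-12218, a(9)=-29497, a(10)=-71212, a(11)=-171921; answer -171921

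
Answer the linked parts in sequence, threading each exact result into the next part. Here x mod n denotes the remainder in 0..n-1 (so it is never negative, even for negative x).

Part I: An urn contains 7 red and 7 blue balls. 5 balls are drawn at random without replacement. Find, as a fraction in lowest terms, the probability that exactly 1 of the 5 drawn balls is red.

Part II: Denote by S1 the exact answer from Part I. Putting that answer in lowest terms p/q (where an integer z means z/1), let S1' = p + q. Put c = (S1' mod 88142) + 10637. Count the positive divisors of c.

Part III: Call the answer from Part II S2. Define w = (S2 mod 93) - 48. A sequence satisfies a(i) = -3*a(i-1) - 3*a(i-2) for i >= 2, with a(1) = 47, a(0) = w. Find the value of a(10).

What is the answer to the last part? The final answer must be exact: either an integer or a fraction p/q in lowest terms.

-9963

Part I: total draws C(14,5) = 2002; favorable C(7,1)*C(7,4) = 245; P = 35/286; answer 35/286
Part II: S1 = 35/286; threaded value p + q = 321; c = 10958; 10958 = 2 * 5479; number of divisors = (1+1) * (1+1) = 4; answer 4
Part III: S2 = 4; w = -44; a(2) = -3*(47) - 3*(-44) = -9; iterating: a(2)=-9, a(3)=-114, a(4)=369, a(5)=-765, a(6)=1188, a(7)=-1269, a(8)=243, a(9)=3078, a(10)=-9963; answer -9963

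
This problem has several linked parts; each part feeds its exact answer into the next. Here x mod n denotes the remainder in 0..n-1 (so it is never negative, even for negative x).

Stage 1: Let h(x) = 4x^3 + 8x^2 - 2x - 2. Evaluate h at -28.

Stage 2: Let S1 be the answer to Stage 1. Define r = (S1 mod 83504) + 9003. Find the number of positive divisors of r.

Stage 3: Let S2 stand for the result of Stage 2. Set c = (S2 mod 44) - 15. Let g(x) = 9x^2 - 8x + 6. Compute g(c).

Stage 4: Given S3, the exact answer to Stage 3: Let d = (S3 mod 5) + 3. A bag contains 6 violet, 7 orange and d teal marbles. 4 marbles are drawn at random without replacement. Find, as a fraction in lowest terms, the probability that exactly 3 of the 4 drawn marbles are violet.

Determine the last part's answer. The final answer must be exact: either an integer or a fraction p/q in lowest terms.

Stage 1: 4*(-28)^3 + 8*(-28)^2 - 2*(-28)^1 - 2 = (-87808) + (6272) + (56) + (-2) = -81482; answer -81482
Stage 2: S1 = -81482; r = 11025; 11025 = 3^2 * 5^2 * 7^2; number of divisors = (2+1) * (2+1) * (2+1) = 27; answer 27
Stage 3: S2 = 27; c = 12; 9*(12)^2 - 8*(12)^1 + 6 = (1296) + (-96) + (6) = 1206; answer 1206
Stage 4: S3 = 1206; d = 4; total draws C(17,4) = 2380; favorable C(6,3)*C(11,1) = 220; P = 11/119; answer 11/119

11/119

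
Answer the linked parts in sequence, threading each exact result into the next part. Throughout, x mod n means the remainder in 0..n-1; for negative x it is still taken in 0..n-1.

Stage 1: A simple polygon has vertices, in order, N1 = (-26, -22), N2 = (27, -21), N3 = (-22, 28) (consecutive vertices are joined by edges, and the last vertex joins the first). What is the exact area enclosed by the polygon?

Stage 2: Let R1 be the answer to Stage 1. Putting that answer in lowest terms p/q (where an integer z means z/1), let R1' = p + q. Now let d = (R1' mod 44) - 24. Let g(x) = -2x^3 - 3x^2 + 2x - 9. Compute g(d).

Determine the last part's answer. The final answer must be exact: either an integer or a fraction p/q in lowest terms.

14751

Stage 1: cross terms: (-26*-21 - 27*-22)=1140, (27*28 - -22*-21)=294, (-22*-22 - -26*28)=1212; twice the area = |2646| = 2646; area = 1323; answer 1323
Stage 2: R1 = 1323; threaded value p + q = 1324; d = -20; -2*(-20)^3 - 3*(-20)^2 + 2*(-20)^1 - 9 = (16000) + (-1200) + (-40) + (-9) = 14751; answer 14751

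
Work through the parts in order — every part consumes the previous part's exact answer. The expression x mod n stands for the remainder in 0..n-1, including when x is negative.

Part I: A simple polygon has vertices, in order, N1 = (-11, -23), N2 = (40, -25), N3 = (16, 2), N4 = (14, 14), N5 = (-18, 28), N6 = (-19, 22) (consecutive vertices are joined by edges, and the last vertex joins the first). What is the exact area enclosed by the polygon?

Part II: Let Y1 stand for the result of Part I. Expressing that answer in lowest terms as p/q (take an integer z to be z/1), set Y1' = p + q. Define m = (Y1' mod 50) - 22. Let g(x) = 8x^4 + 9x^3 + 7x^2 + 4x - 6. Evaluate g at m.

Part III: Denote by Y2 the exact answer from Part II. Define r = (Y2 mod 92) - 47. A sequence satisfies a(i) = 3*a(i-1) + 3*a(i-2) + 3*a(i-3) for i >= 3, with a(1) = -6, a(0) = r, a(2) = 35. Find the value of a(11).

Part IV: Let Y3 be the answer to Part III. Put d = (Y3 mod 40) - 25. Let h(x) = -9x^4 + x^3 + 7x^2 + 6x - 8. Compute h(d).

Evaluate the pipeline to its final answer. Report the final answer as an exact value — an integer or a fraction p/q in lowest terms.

Part I: cross terms: (-11*-25 - 40*-23)=1195, (40*2 - 16*-25)=480, (16*14 - 14*2)=196, (14*28 - -18*14)=644, (-18*22 - -19*28)=136, (-19*-23 - -11*22)=679; twice the area = |3330| = 3330; area = 1665; answer 1665
Part II: Y1 = 1665; threaded value p + q = 1666; m = -6; 8*(-6)^4 + 9*(-6)^3 + 7*(-6)^2 + 4*(-6)^1 - 6 = (10368) + (-1944) + (252) + (-24) + (-6) = 8646; answer 8646
Part III: Y2 = 8646; r = 43; a(3) = 3*(35) + 3*(-6) + 3*(43) = 216; iterating: a(3)=216, a(4)=735, a(5)=2958, a(6)=11727, a(7)=46260, a(8)=182835, a(9)=722466, a(10)=2854683, a(11)=11279952; answer 11279952
Part IV: Y3 = 11279952; d = 7; -9*(7)^4 + 1*(7)^3 + 7*(7)^2 + 6*(7)^1 - 8 = (-21609) + (343) + (343) + (42) + (-8) = -20889; answer -20889

-20889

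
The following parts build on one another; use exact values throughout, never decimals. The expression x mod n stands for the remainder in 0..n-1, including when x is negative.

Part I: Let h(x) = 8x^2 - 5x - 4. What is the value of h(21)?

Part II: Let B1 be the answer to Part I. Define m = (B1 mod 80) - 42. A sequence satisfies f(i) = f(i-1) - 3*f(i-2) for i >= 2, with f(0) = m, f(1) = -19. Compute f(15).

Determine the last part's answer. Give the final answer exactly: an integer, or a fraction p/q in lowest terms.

41387

Part I: 8*(21)^2 - 5*(21)^1 - 4 = (3528) + (-105) + (-4) = 3419; answer 3419
Part II: B1 = 3419; m = 17; f(2) = 1*(-19) - 3*(17) = -70; iterating: f(2)=-70, f(3)=-13, f(4)=197, f(5)=236, f(6)=-355, f(7)=-1063, f(8)=2, f(9)=3191, f(10)=3185, f(11)=-6388, f(12)=-15943, f(13)=3221, f(14)=51050, f(15)=41387; answer 41387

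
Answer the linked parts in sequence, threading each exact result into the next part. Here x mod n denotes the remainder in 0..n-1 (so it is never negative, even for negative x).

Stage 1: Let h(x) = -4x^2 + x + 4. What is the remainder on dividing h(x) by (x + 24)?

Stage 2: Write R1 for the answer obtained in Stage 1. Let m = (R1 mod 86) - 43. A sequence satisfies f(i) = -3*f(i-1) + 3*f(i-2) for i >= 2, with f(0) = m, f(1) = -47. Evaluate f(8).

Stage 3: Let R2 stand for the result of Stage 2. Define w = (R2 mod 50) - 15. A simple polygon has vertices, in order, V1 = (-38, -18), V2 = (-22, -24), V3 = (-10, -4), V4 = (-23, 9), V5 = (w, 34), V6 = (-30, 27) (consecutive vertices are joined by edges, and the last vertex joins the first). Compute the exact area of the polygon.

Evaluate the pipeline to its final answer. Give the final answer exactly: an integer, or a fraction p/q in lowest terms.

Stage 1: remainder = value at the root: -4*(-24)^2 + 1*(-24)^1 + 4 = (-2304) + (-24) + (4) = -2324; answer -2324
Stage 2: R1 = -2324; m = 41; f(2) = -3*(-47) + 3*(41) = 264; iterating: f(2)=264, f(3)=-933, f(4)=3591, f(5)=-13572, f(6)=51489, f(7)=-195183, f(8)=740016; answer 740016
Stage 3: R2 = 740016; w = 1; cross terms: (-38*-24 - -22*-18)=516, (-22*-4 - -10*-24)=-152, (-10*9 - -23*-4)=-182, (-23*34 - 1*9)=-791, (1*27 - -30*34)=1047, (-30*-18 - -38*27)=1566; twice the area = |2004| = 2004; area = 1002; answer 1002

1002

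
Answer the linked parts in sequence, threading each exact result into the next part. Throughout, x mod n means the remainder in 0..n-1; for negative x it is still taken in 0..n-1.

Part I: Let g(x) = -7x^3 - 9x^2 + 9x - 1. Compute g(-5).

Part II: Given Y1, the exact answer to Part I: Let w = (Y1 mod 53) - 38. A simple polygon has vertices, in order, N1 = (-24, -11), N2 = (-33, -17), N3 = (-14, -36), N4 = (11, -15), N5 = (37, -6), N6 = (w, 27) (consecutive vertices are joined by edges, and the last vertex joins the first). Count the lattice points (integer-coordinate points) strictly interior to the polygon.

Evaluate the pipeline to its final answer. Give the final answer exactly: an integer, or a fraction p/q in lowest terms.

1898

Part I: -7*(-5)^3 - 9*(-5)^2 + 9*(-5)^1 - 1 = (875) + (-225) + (-45) + (-1) = 604; answer 604
Part II: Y1 = 604; w = -17; cross terms: (-24*-17 - -33*-11)=45, (-33*-36 - -14*-17)=950, (-14*-15 - 11*-36)=606, (11*-6 - 37*-15)=489, (37*27 - -17*-6)=897, (-17*-11 - -24*27)=835; twice the area = |3822| = 3822; area = 1911; boundary points = 3 + 19 + 1 + 1 + 3 + 1 = 28; strictly interior points = area - boundary/2 + 1 = 1898; answer 1898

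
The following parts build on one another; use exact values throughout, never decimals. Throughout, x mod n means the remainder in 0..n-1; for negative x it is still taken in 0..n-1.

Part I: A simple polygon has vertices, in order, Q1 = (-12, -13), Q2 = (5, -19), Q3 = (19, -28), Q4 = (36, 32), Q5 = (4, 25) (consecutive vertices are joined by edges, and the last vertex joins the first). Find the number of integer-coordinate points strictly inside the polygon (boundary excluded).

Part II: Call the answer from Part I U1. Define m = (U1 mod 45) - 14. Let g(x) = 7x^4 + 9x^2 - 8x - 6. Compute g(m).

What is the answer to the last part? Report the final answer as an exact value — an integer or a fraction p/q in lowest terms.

4958298

Part I: cross terms: (-12*-19 - 5*-13)=293, (5*-28 - 19*-19)=221, (19*32 - 36*-28)=1616, (36*25 - 4*32)=772, (4*-13 - -12*25)=248; twice the area = |3150| = 3150; area = 1575; boundary points = 1 + 1 + 1 + 1 + 2 = 6; strictly interior points = area - boundary/2 + 1 = 1573; answer 1573
Part II: U1 = 1573; m = 29; 7*(29)^4 + 9*(29)^2 - 8*(29)^1 - 6 = (4950967) + (7569) + (-232) + (-6) = 4958298; answer 4958298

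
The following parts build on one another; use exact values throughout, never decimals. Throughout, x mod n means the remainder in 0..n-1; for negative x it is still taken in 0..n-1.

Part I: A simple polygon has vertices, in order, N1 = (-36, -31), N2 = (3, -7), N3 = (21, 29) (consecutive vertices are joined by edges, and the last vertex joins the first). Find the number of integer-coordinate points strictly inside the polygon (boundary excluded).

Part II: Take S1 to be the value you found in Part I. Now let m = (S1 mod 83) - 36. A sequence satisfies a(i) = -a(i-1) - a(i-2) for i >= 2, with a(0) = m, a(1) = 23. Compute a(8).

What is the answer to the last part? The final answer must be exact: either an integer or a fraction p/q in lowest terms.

-47

Part I: cross terms: (-36*-7 - 3*-31)=345, (3*29 - 21*-7)=234, (21*-31 - -36*29)=393; twice the area = |972| = 972; area = 486; boundary points = 3 + 18 + 3 = 24; strictly interior points = area - boundary/2 + 1 = 475; answer 475
Part II: S1 = 475; m = 24; a(2) = -1*(23) - 1*(24) = -47; iterating: a(2)=-47, a(3)=24, a(4)=23, a(5)=-47, a(6)=24, a(7)=23, a(8)=-47; answer -47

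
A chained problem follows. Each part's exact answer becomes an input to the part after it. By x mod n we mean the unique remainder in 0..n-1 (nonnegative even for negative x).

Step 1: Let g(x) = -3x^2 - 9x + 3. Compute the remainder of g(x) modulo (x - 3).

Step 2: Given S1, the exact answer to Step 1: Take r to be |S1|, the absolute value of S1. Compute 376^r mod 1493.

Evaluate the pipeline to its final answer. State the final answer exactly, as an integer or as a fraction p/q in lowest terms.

Step 1: remainder = value at the root: -3*(3)^2 - 9*(3)^1 + 3 = (-27) + (-27) + (3) = -51; answer -51
Step 2: S1 = -51; r = 51; squarings mod 1493: 376^1=376, 376^2=1034, 376^4=168, 376^8=1350, 376^16=1040, 376^32=668; 376^51 = 376^1 * 376^2 * 376^16 * 376^32 = 244 (mod 1493); answer 244

244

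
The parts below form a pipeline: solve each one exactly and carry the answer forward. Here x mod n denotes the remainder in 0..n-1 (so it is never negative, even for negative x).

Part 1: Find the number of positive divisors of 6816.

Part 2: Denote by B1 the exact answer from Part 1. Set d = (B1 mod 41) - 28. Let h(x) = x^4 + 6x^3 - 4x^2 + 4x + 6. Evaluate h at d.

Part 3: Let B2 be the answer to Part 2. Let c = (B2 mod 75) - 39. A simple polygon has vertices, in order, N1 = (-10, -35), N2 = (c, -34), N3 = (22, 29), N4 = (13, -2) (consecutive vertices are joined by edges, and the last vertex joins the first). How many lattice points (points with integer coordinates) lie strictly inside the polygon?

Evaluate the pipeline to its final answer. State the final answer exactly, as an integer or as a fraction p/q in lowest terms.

415

Part 1: 6816 = 2^5 * 3 * 71; number of divisors = (5+1) * (1+1) * (1+1) = 24; answer 24
Part 2: B1 = 24; d = -4; 1*(-4)^4 + 6*(-4)^3 - 4*(-4)^2 + 4*(-4)^1 + 6 = (256) + (-384) + (-64) + (-16) + (6) = -202; answer -202
Part 3: B2 = -202; c = -16; cross terms: (-10*-34 - -16*-35)=-220, (-16*29 - 22*-34)=284, (22*-2 - 13*29)=-421, (13*-35 - -10*-2)=-475; twice the area = |-832| = 832; area = 416; boundary points = 1 + 1 + 1 + 1 = 4; strictly interior points = area - boundary/2 + 1 = 415; answer 415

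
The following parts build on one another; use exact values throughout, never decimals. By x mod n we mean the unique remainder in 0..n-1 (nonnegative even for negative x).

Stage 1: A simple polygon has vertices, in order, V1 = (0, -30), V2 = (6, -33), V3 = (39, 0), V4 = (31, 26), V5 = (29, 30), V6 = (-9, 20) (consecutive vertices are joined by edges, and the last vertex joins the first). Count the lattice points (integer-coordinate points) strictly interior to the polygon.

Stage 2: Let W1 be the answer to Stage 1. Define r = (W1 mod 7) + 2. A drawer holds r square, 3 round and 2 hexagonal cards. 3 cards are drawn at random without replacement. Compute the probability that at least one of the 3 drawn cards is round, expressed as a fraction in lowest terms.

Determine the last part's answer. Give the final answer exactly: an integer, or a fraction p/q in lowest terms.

Stage 1: cross terms: (0*-33 - 6*-30)=180, (6*0 - 39*-33)=1287, (39*26 - 31*0)=1014, (31*30 - 29*26)=176, (29*20 - -9*30)=850, (-9*-30 - 0*20)=270; twice the area = |3777| = 3777; area = 3777/2; boundary points = 3 + 33 + 2 + 2 + 2 + 1 = 43; strictly interior points = area - boundary/2 + 1 = 1868; answer 1868
Stage 2: W1 = 1868; r = 8; total draws C(13,3) = 286; complement C(10,3) = 120; favorable 286 - 120 = 166; P = 83/143; answer 83/143

83/143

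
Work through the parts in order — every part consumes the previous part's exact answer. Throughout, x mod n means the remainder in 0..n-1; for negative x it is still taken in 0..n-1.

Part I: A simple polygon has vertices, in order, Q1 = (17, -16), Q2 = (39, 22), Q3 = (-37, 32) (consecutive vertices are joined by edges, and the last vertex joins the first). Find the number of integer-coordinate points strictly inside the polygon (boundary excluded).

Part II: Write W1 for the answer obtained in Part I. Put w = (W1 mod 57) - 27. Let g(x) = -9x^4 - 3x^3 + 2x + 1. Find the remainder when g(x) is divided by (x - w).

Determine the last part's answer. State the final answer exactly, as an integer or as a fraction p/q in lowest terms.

-577567

Part I: cross terms: (17*22 - 39*-16)=998, (39*32 - -37*22)=2062, (-37*-16 - 17*32)=48; twice the area = |3108| = 3108; area = 1554; boundary points = 2 + 2 + 6 = 10; strictly interior points = area - boundary/2 + 1 = 1550; answer 1550
Part II: W1 = 1550; w = -16; remainder = value at the root: -9*(-16)^4 - 3*(-16)^3 + 2*(-16)^1 + 1 = (-589824) + (12288) + (-32) + (1) = -577567; answer -577567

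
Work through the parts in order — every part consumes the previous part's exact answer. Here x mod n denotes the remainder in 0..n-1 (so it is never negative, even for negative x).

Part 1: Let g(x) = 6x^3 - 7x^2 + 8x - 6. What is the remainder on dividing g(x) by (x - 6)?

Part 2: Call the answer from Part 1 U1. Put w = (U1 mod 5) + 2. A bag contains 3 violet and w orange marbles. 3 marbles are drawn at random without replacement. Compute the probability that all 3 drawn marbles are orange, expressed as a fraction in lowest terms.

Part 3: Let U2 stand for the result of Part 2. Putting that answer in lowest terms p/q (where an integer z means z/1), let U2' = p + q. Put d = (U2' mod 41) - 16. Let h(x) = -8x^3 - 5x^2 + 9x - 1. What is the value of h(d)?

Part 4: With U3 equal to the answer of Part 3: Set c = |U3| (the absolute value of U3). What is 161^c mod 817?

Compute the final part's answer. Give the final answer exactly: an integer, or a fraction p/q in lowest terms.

389

Part 1: remainder = value at the root: 6*(6)^3 - 7*(6)^2 + 8*(6)^1 - 6 = (1296) + (-252) + (48) + (-6) = 1086; answer 1086
Part 2: U1 = 1086; w = 3; total draws C(6,3) = 20; favorable C(3,3) = 1; P = 1/20; answer 1/20
Part 3: U2 = 1/20; threaded value p + q = 21; d = 5; -8*(5)^3 - 5*(5)^2 + 9*(5)^1 - 1 = (-1000) + (-125) + (45) + (-1) = -1081; answer -1081
Part 4: U3 = -1081; c = 1081; squarings mod 817: 161^1=161, 161^2=594, 161^4=709, 161^8=226, 161^16=422, 161^32=795, 161^64=484, 161^128=594, 161^256=709, 161^512=226, 161^1024=422; 161^1081 = 161^1 * 161^8 * 161^16 * 161^32 * 161^1024 = 389 (mod 817); answer 389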